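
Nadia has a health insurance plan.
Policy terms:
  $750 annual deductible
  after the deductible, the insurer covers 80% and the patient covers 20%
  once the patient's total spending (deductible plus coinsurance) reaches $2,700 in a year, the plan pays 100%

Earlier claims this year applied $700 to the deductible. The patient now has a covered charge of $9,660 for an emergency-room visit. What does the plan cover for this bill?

Remaining deductible: $750 − $700 = $50.
That leaves $9,660 − $50 = $9,610 for coinsurance.
Coinsurance: $9,610 × 20% = $1,922.
Patient responsibility before any cap: $50 + $1,922 = $1,972.
Cumulative spending $700 + $1,972 = $2,672 stays under the $2,700 maximum.
The plan picks up $9,660 − $1,972 = $7,688.

$7,688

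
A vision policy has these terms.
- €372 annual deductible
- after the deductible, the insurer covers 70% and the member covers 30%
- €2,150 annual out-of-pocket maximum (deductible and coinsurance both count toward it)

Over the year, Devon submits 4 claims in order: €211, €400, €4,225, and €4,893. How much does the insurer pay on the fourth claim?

€4,454.20

#1 (€211): entire amount goes to the deductible. Member pays €211; OOP now €211. Plan pays €211 − €211 = €0.
#2 (€400): €161 finishes the deductible; €239 goes to coinsurance; coinsurance €239 × 30% = €71.70. Member owes €232.70 (running OOP €443.70). Insurer: €400 − €232.70 = €167.30.
#3 (€4,225): deductible already satisfied, so member's share is 30% × €4,225 = €1,267.50. Member owes €1,267.50 (running OOP €1,711.20). Plan pays €4,225 − €1,267.50 = €2,957.50.
#4 (€4,893): deductible met; 30% of €4,893 = €1,467.90. That would push OOP to €3,179.10, over the €2,150 cap, so member pays €2,150 − €1,711.20 = €438.80. Insurer: €4,893 − €438.80 = €4,454.20.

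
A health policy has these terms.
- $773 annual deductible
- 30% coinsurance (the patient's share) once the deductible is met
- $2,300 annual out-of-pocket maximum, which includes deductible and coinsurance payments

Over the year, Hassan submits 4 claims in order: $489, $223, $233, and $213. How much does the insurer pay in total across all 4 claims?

$269.50

Claim 1 — $489: all of it applies to the deductible. Patient pays $489; OOP now $489. Plan pays $489 − $489 = $0.
Claim 2 — $223: entire amount goes to the deductible. Patient owes $223 (running OOP $712). Insurer: $223 − $223 = $0.
Claim 3 — $233: $61 finishes the deductible; $172 goes to coinsurance; 30% of $172 = $51.60. Cost to patient: $112.60. OOP to date $824.60. Plan pays $233 − $112.60 = $120.40.
Claim 4 — $213: deductible met; 30% of $213 = $63.90. Patient pays $63.90; OOP now $888.50. Plan pays $213 − $63.90 = $149.10.
Insurer total: $0 + $0 + $120.40 + $149.10 = $269.50.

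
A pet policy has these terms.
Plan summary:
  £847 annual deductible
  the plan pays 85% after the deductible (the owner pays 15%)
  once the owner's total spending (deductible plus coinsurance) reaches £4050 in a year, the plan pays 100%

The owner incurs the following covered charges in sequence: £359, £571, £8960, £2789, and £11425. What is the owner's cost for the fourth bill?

£418.35

Claim 1 (£359): fully absorbed by the deductible. Owner pays £359; OOP now £359.
Claim 2 (£571): £488 to deductible, leaving £83; owner's 15% is £12.45. Owner owes £500.45 (running OOP £859.45).
Claim 3 (£8960): deductible met; 15% of £8960 = £1344. Cost to owner: £1344. OOP to date £2203.45.
Claim 4 (£2789): deductible already satisfied, so owner's share is 15% × £2789 = £418.35. Owner pays £418.35; OOP now £2621.80.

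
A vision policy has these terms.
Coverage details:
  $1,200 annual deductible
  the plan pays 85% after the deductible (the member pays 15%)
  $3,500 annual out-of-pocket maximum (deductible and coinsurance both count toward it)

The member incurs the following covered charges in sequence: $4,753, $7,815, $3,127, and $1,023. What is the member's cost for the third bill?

Claim 1 ($4,753): $1,200 to deductible, leaving $3,553; member's 15% is $532.95. Member owes $1,732.95 (running OOP $1,732.95).
Claim 2 ($7,815): deductible met; 15% of $7,815 = $1,172.25. Cost to member: $1,172.25. OOP to date $2,905.20.
Claim 3 ($3,127): 15% coinsurance on $3,127 = $469.05. Member pays $469.05; OOP now $3,374.25.

$469.05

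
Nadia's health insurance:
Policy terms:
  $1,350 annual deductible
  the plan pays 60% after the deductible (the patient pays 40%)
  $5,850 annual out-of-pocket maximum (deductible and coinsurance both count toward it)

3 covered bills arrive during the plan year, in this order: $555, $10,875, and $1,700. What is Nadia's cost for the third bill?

Claim 1 ($555): all of it applies to the deductible. Patient owes $555 (running OOP $555).
Claim 2 ($10,875): deductible takes $795, $10,080 remains; patient's 40% is $4,032. Patient owes $4,827 (running OOP $5,382).
Claim 3 ($1,700): deductible met; 40% of $1,700 = $680. OOP would hit $6,062 > $5,850, so the cap limits the patient to $5,850 − $5,382 = $468.

$468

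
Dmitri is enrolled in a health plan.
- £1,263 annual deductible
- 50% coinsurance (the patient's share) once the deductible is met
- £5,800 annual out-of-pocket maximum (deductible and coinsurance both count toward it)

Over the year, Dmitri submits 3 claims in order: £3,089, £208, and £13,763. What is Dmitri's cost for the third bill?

£3,520

Bill 1, £3,089: deductible takes £1,263, £1,826 remains; coinsurance £1,826 × 50% = £913. Patient pays £2,176; OOP now £2,176.
Bill 2, £208: deductible already satisfied, so patient's share is 50% × £208 = £104. Cost to patient: £104. OOP to date £2,280.
Bill 3, £13,763: deductible already satisfied, so patient's share is 50% × £13,763 = £6,881.50. OOP would hit £9,161.50 > £5,800, so the cap limits the patient to £5,800 − £2,280 = £3,520.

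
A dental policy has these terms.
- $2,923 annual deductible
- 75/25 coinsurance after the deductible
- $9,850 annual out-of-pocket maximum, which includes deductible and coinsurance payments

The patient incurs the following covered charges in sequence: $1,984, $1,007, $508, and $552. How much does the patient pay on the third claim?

$127

Bill 1, $1,984: entire amount goes to the deductible. Cost to patient: $1,984. OOP to date $1,984.
Bill 2, $1,007: $939 finishes the deductible; $68 goes to coinsurance; 25% of $68 = $17. Patient pays $956; OOP now $2,940.
Bill 3, $508: 25% coinsurance on $508 = $127. Cost to patient: $127. OOP to date $3,067.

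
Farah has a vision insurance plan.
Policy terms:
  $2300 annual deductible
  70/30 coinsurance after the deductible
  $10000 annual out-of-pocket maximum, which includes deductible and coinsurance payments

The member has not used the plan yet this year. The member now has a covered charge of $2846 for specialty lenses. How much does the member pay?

Nothing has been paid toward the $2300 deductible, so the first $2300 of this charge is applied there.
After the $2300 deductible portion, $2846 − $2300 = $546 is subject to coinsurance.
Coinsurance: $546 × 30% = $163.80.
So the member owes $2300 + $163.80 = $2463.80 before any cap.
Cumulative spending $0 + $2463.80 = $2463.80 stays under the $10000 maximum.

$2463.80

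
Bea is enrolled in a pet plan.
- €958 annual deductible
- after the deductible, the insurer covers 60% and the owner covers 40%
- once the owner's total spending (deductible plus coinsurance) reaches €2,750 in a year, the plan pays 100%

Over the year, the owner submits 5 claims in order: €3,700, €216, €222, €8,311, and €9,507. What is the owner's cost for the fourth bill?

€520

Claim 1 (€3,700): €958 to deductible, leaving €2,742; coinsurance €2,742 × 40% = €1,096.80. Owner pays €2,054.80; OOP now €2,054.80.
Claim 2 (€216): 40% coinsurance on €216 = €86.40. Owner owes €86.40 (running OOP €2,141.20).
Claim 3 (€222): 40% coinsurance on €222 = €88.80. Cost to owner: €88.80. OOP to date €2,230.
Claim 4 (€8,311): 40% coinsurance on €8,311 = €3,324.40. Adding that to €2,230 gives €5,554.40, past the €2,750 cap; owner pays only €2,750 − €2,230 = €520.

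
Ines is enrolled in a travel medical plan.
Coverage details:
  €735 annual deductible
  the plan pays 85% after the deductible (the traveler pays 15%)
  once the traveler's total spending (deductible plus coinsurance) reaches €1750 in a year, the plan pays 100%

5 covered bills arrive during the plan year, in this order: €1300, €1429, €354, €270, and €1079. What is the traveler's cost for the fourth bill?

€40.50

Bill 1, €1300: €735 to deductible, leaving €565; 15% of €565 = €84.75. Traveler owes €819.75 (running OOP €819.75).
Bill 2, €1429: deductible met; 15% of €1429 = €214.35. Traveler owes €214.35 (running OOP €1034.10).
Bill 3, €354: deductible already satisfied, so traveler's share is 15% × €354 = €53.10. Traveler pays €53.10; OOP now €1087.20.
Bill 4, €270: deductible met; 15% of €270 = €40.50. Traveler owes €40.50 (running OOP €1127.70).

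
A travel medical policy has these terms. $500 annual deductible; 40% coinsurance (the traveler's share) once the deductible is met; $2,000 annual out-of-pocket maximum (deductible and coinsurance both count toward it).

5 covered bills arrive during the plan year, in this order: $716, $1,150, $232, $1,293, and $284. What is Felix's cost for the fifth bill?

$113.60

#1 ($716): $500 to deductible, leaving $216; 40% of $216 = $86.40. Traveler owes $586.40 (running OOP $586.40).
#2 ($1,150): 40% coinsurance on $1,150 = $460. Traveler owes $460 (running OOP $1,046.40).
#3 ($232): 40% coinsurance on $232 = $92.80. Traveler owes $92.80 (running OOP $1,139.20).
#4 ($1,293): deductible met; 40% of $1,293 = $517.20. Traveler owes $517.20 (running OOP $1,656.40).
#5 ($284): 40% coinsurance on $284 = $113.60. Traveler owes $113.60 (running OOP $1,770).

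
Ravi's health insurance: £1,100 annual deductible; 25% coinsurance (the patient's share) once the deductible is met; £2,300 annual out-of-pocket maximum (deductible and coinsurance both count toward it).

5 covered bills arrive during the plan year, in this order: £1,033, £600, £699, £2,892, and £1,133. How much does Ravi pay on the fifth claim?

£169

Claim 1 (£1,033): fully absorbed by the deductible. Patient owes £1,033 (running OOP £1,033).
Claim 2 (£600): £67 finishes the deductible; £533 goes to coinsurance; patient's 25% is £133.25. Cost to patient: £200.25. OOP to date £1,233.25.
Claim 3 (£699): deductible met; 25% of £699 = £174.75. Patient pays £174.75; OOP now £1,408.
Claim 4 (£2,892): 25% coinsurance on £2,892 = £723. Patient owes £723 (running OOP £2,131).
Claim 5 (£1,133): deductible met; 25% of £1,133 = £283.25. That would push OOP to £2,414.25, over the £2,300 cap, so patient pays £2,300 − £2,131 = £169.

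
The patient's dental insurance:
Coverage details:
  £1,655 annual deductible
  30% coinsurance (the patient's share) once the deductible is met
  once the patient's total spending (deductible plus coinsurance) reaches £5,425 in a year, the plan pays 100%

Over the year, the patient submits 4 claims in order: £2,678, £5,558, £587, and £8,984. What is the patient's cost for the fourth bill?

Claim 1 — £2,678: £1,655 finishes the deductible; £1,023 goes to coinsurance; patient's 30% is £306.90. Cost to patient: £1,961.90. OOP to date £1,961.90.
Claim 2 — £5,558: 30% coinsurance on £5,558 = £1,667.40. Cost to patient: £1,667.40. OOP to date £3,629.30.
Claim 3 — £587: deductible met; 30% of £587 = £176.10. Cost to patient: £176.10. OOP to date £3,805.40.
Claim 4 — £8,984: deductible already satisfied, so patient's share is 30% × £8,984 = £2,695.20. OOP would hit £6,500.60 > £5,425, so the cap limits the patient to £5,425 − £3,805.40 = £1,619.60.

£1,619.60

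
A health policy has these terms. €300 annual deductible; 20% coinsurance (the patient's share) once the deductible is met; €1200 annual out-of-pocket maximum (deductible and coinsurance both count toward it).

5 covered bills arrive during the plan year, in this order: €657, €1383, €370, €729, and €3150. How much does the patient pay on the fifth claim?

Claim 1 (€657): €300 to deductible, leaving €357; 20% of €357 = €71.40. Patient owes €371.40 (running OOP €371.40).
Claim 2 (€1383): deductible met; 20% of €1383 = €276.60. Cost to patient: €276.60. OOP to date €648.
Claim 3 (€370): deductible already satisfied, so patient's share is 20% × €370 = €74. Patient owes €74 (running OOP €722).
Claim 4 (€729): 20% coinsurance on €729 = €145.80. Cost to patient: €145.80. OOP to date €867.80.
Claim 5 (€3150): deductible met; 20% of €3150 = €630. That would push OOP to €1497.80, over the €1200 cap, so patient pays €1200 − €867.80 = €332.20.

€332.20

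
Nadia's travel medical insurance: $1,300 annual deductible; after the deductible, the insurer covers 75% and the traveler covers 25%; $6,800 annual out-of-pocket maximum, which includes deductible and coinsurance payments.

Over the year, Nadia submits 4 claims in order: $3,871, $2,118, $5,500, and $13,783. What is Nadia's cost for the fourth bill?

Claim 1 ($3,871): $1,300 to deductible, leaving $2,571; coinsurance $2,571 × 25% = $642.75. Cost to traveler: $1,942.75. OOP to date $1,942.75.
Claim 2 ($2,118): deductible met; 25% of $2,118 = $529.50. Cost to traveler: $529.50. OOP to date $2,472.25.
Claim 3 ($5,500): 25% coinsurance on $5,500 = $1,375. Traveler owes $1,375 (running OOP $3,847.25).
Claim 4 ($13,783): deductible met; 25% of $13,783 = $3,445.75. OOP would hit $7,293 > $6,800, so the cap limits the traveler to $6,800 − $3,847.25 = $2,952.75.

$2,952.75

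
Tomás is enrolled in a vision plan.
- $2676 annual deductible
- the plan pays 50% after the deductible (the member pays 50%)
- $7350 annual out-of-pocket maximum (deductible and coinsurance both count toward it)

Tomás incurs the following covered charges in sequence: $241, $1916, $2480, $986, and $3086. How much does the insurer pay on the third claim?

#1 ($241): entire amount goes to the deductible. Member owes $241 (running OOP $241). Insurer: $241 − $241 = $0.
#2 ($1916): all of it applies to the deductible. Cost to member: $1916. OOP to date $2157. Insurer: $1916 − $1916 = $0.
#3 ($2480): $519 to deductible, leaving $1961; 50% of $1961 = $980.50. Cost to member: $1499.50. OOP to date $3656.50. Insurer: $2480 − $1499.50 = $980.50.

$980.50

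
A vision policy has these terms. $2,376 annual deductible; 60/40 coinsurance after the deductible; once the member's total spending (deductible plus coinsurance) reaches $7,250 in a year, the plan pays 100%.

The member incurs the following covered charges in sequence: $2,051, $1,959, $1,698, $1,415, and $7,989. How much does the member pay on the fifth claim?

#1 ($2,051): entire amount goes to the deductible. Cost to member: $2,051. OOP to date $2,051.
#2 ($1,959): deductible takes $325, $1,634 remains; member's 40% is $653.60. Member pays $978.60; OOP now $3,029.60.
#3 ($1,698): deductible met; 40% of $1,698 = $679.20. Cost to member: $679.20. OOP to date $3,708.80.
#4 ($1,415): deductible already satisfied, so member's share is 40% × $1,415 = $566. Member owes $566 (running OOP $4,274.80).
#5 ($7,989): 40% coinsurance on $7,989 = $3,195.60. OOP would hit $7,470.40 > $7,250, so the cap limits the member to $7,250 − $4,274.80 = $2,975.20.

$2,975.20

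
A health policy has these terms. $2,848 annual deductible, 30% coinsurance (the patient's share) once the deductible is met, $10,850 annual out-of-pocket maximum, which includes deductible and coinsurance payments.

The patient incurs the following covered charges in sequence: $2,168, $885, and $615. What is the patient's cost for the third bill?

Bill 1, $2,168: all of it applies to the deductible. Patient pays $2,168; OOP now $2,168.
Bill 2, $885: deductible takes $680, $205 remains; 30% of $205 = $61.50. Cost to patient: $741.50. OOP to date $2,909.50.
Bill 3, $615: deductible met; 30% of $615 = $184.50. Cost to patient: $184.50. OOP to date $3,094.

$184.50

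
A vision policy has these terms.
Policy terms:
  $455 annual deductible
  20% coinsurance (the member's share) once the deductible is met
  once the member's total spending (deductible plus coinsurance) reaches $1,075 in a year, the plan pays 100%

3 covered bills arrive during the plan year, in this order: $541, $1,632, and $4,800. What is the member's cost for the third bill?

$276.40

Claim 1 ($541): $455 finishes the deductible; $86 goes to coinsurance; coinsurance $86 × 20% = $17.20. Cost to member: $472.20. OOP to date $472.20.
Claim 2 ($1,632): 20% coinsurance on $1,632 = $326.40. Member pays $326.40; OOP now $798.60.
Claim 3 ($4,800): deductible already satisfied, so member's share is 20% × $4,800 = $960. OOP would hit $1,758.60 > $1,075, so the cap limits the member to $1,075 − $798.60 = $276.40.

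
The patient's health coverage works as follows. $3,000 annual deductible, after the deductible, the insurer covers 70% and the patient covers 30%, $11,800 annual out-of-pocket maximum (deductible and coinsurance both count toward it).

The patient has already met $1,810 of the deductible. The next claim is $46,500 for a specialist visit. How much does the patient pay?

Deductible still to meet: $3,000 − $1,810 = $1,190.
After the $1,190 deductible portion, $46,500 − $1,190 = $45,310 is subject to coinsurance.
Coinsurance: $45,310 × 30% = $13,593.
That puts the patient's cost at $1,190 + $13,593 = $14,783 before any cap.
Adding $14,783 to the $1,810 already spent would give $16,593, which exceeds the $11,800 cap; the patient pays just $11,800 − $1,810 = $9,990.

$9,990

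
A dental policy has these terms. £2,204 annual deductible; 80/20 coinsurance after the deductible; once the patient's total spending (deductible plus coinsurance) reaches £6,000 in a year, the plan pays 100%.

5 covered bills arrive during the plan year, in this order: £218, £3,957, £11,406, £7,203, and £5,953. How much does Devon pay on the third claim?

Claim 1 (£218): fully absorbed by the deductible. Cost to patient: £218. OOP to date £218.
Claim 2 (£3,957): £1,986 finishes the deductible; £1,971 goes to coinsurance; patient's 20% is £394.20. Patient owes £2,380.20 (running OOP £2,598.20).
Claim 3 (£11,406): deductible already satisfied, so patient's share is 20% × £11,406 = £2,281.20. Patient owes £2,281.20 (running OOP £4,879.40).

£2,281.20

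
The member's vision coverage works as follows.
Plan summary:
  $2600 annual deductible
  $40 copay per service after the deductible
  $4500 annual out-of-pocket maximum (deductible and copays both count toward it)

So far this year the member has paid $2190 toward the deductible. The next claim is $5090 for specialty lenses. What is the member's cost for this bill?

Remaining deductible: $2600 − $2190 = $410.
That leaves $5090 − $410 = $4680 for the copay.
Copay on this service: $40.
So the member owes $410 + $40 = $450 before any cap.
Year-to-date out-of-pocket becomes $2190 + $450 = $2640, still under the $4500 maximum, so no cap applies.

$450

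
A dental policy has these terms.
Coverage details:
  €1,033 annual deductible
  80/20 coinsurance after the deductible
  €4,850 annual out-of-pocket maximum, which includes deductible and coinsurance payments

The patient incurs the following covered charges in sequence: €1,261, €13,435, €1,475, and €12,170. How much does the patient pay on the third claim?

€295

Claim 1 — €1,261: €1,033 finishes the deductible; €228 goes to coinsurance; coinsurance €228 × 20% = €45.60. Patient owes €1,078.60 (running OOP €1,078.60).
Claim 2 — €13,435: deductible already satisfied, so patient's share is 20% × €13,435 = €2,687. Cost to patient: €2,687. OOP to date €3,765.60.
Claim 3 — €1,475: 20% coinsurance on €1,475 = €295. Patient owes €295 (running OOP €4,060.60).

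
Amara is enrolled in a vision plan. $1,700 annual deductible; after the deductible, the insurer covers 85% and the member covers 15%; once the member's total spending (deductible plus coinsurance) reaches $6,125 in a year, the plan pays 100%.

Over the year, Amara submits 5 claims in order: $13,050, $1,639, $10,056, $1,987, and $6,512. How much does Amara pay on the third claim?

$1,508.40

#1 ($13,050): $1,700 to deductible, leaving $11,350; coinsurance $11,350 × 15% = $1,702.50. Member pays $3,402.50; OOP now $3,402.50.
#2 ($1,639): deductible met; 15% of $1,639 = $245.85. Member pays $245.85; OOP now $3,648.35.
#3 ($10,056): deductible met; 15% of $10,056 = $1,508.40. Member pays $1,508.40; OOP now $5,156.75.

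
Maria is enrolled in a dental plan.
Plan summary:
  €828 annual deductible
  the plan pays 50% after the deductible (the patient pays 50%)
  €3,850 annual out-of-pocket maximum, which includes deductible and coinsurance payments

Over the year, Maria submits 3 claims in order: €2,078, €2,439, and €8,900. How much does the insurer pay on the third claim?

€7,722.50

Claim 1 (€2,078): €828 to deductible, leaving €1,250; 50% of €1,250 = €625. Patient owes €1,453 (running OOP €1,453). Plan pays €2,078 − €1,453 = €625.
Claim 2 (€2,439): deductible already satisfied, so patient's share is 50% × €2,439 = €1,219.50. Cost to patient: €1,219.50. OOP to date €2,672.50. Insurer: €2,439 − €1,219.50 = €1,219.50.
Claim 3 (€8,900): deductible already satisfied, so patient's share is 50% × €8,900 = €4,450. Adding that to €2,672.50 gives €7,122.50, past the €3,850 cap; patient pays only €3,850 − €2,672.50 = €1,177.50. Insurer: €8,900 − €1,177.50 = €7,722.50.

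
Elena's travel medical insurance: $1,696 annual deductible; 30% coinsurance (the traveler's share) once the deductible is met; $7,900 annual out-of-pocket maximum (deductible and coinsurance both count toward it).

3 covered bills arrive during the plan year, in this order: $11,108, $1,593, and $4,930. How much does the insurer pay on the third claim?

Claim 1 — $11,108: $1,696 to deductible, leaving $9,412; coinsurance $9,412 × 30% = $2,823.60. Traveler pays $4,519.60; OOP now $4,519.60. Plan pays $11,108 − $4,519.60 = $6,588.40.
Claim 2 — $1,593: deductible met; 30% of $1,593 = $477.90. Traveler pays $477.90; OOP now $4,997.50. Plan pays $1,593 − $477.90 = $1,115.10.
Claim 3 — $4,930: deductible already satisfied, so traveler's share is 30% × $4,930 = $1,479. Traveler owes $1,479 (running OOP $6,476.50). Insurer: $4,930 − $1,479 = $3,451.

$3,451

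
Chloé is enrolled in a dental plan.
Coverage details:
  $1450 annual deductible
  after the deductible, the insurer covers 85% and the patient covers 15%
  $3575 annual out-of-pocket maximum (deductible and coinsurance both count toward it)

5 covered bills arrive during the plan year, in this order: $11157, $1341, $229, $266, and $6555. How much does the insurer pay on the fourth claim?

#1 ($11157): $1450 to deductible, leaving $9707; patient's 15% is $1456.05. Cost to patient: $2906.05. OOP to date $2906.05. Plan pays $11157 − $2906.05 = $8250.95.
#2 ($1341): deductible met; 15% of $1341 = $201.15. Cost to patient: $201.15. OOP to date $3107.20. Insurer: $1341 − $201.15 = $1139.85.
#3 ($229): deductible already satisfied, so patient's share is 15% × $229 = $34.35. Patient pays $34.35; OOP now $3141.55. Plan pays $229 − $34.35 = $194.65.
#4 ($266): 15% coinsurance on $266 = $39.90. Patient owes $39.90 (running OOP $3181.45). Plan pays $266 − $39.90 = $226.10.

$226.10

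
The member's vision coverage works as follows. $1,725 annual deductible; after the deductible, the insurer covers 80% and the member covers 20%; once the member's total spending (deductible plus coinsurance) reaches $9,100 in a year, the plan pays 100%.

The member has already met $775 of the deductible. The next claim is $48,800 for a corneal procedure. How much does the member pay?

$8,325

Deductible still to meet: $1,725 − $775 = $950.
The remaining $47,850 (= $48,800 − $950) moves to coinsurance.
Member's 20% share of $47,850 is $9,570.
That puts the member's cost at $950 + $9,570 = $10,520 before any cap.
That would bring total out-of-pocket to $11,295, past the $9,100 cap. The member is capped at $9,100 − $775 = $8,325 on this claim.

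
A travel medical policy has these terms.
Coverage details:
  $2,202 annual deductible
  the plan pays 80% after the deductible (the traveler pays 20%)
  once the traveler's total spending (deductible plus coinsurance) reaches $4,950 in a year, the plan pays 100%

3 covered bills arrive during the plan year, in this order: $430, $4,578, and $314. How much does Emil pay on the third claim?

$62.80

Bill 1, $430: fully absorbed by the deductible. Cost to traveler: $430. OOP to date $430.
Bill 2, $4,578: $1,772 finishes the deductible; $2,806 goes to coinsurance; traveler's 20% is $561.20. Traveler owes $2,333.20 (running OOP $2,763.20).
Bill 3, $314: deductible already satisfied, so traveler's share is 20% × $314 = $62.80. Traveler owes $62.80 (running OOP $2,826).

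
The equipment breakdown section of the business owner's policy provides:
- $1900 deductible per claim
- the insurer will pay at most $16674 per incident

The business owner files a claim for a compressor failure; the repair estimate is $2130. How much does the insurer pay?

$230

Subtract the deductible: $2130 − $1900 = $230.
That's under the $16674 cap, so the insurer reimburses the full $230.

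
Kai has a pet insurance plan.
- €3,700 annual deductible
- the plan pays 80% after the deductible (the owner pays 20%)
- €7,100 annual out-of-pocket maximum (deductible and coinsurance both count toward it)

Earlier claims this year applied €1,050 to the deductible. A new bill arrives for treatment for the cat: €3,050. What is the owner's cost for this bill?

Remaining deductible: €3,700 − €1,050 = €2,650.
After the €2,650 deductible portion, €3,050 − €2,650 = €400 is subject to coinsurance.
Owner's 20% share of €400 is €80.
So the owner owes €2,650 + €80 = €2,730 before any cap.
Cumulative spending €1,050 + €2,730 = €3,780 stays under the €7,100 maximum.

€2,730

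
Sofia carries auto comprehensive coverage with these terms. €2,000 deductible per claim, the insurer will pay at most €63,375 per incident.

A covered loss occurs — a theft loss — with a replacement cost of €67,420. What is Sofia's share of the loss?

€4,045

After the deductible, €67,420 − €2,000 = €65,420 remains.
The €63,375 per-incident cap binds; insurer pays €63,375.
Policyholder's share is the uncovered remainder: €67,420 − €63,375 = €4,045.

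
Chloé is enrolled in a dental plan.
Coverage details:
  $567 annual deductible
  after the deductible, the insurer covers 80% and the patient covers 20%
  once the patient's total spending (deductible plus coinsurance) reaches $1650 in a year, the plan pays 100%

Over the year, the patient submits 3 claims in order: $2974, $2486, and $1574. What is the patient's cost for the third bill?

$104.40

Claim 1 ($2974): $567 to deductible, leaving $2407; 20% of $2407 = $481.40. Patient owes $1048.40 (running OOP $1048.40).
Claim 2 ($2486): deductible met; 20% of $2486 = $497.20. Patient pays $497.20; OOP now $1545.60.
Claim 3 ($1574): 20% coinsurance on $1574 = $314.80. OOP would hit $1860.40 > $1650, so the cap limits the patient to $1650 − $1545.60 = $104.40.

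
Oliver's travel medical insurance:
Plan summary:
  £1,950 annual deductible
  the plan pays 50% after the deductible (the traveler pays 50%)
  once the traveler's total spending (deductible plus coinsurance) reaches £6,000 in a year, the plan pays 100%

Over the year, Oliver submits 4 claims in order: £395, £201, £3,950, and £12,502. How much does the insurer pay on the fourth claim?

Bill 1, £395: fully absorbed by the deductible. Traveler owes £395 (running OOP £395). Plan pays £395 − £395 = £0.
Bill 2, £201: entire amount goes to the deductible. Traveler pays £201; OOP now £596. Plan pays £201 − £201 = £0.
Bill 3, £3,950: deductible takes £1,354, £2,596 remains; 50% of £2,596 = £1,298. Traveler pays £2,652; OOP now £3,248. Insurer: £3,950 − £2,652 = £1,298.
Bill 4, £12,502: 50% coinsurance on £12,502 = £6,251. Adding that to £3,248 gives £9,499, past the £6,000 cap; traveler pays only £6,000 − £3,248 = £2,752. Plan pays £12,502 − £2,752 = £9,750.

£9,750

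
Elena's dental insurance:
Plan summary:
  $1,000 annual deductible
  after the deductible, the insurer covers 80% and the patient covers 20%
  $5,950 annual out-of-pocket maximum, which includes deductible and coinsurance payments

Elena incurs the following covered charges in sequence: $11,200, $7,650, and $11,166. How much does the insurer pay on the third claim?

$9,786

Claim 1 — $11,200: deductible takes $1,000, $10,200 remains; coinsurance $10,200 × 20% = $2,040. Patient owes $3,040 (running OOP $3,040). Insurer: $11,200 − $3,040 = $8,160.
Claim 2 — $7,650: 20% coinsurance on $7,650 = $1,530. Patient owes $1,530 (running OOP $4,570). Plan pays $7,650 − $1,530 = $6,120.
Claim 3 — $11,166: deductible met; 20% of $11,166 = $2,233.20. OOP would hit $6,803.20 > $5,950, so the cap limits the patient to $5,950 − $4,570 = $1,380. Insurer: $11,166 − $1,380 = $9,786.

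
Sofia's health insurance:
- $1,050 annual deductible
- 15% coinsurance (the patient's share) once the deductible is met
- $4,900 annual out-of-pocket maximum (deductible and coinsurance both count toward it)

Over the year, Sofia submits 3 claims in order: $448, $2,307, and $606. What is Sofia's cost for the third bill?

Claim 1 ($448): fully absorbed by the deductible. Cost to patient: $448. OOP to date $448.
Claim 2 ($2,307): $602 to deductible, leaving $1,705; 15% of $1,705 = $255.75. Cost to patient: $857.75. OOP to date $1,305.75.
Claim 3 ($606): deductible met; 15% of $606 = $90.90. Cost to patient: $90.90. OOP to date $1,396.65.

$90.90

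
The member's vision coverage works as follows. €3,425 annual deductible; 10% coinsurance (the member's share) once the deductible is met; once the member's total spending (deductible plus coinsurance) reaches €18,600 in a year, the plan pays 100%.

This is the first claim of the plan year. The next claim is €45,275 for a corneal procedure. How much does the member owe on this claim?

The full €3,425 deductible is still open; €3,425 of this bill applies to it.
The remaining €41,850 (= €45,275 − €3,425) moves to coinsurance.
Member's 10% share of €41,850 is €4,185.
That puts the member's cost at €3,425 + €4,185 = €7,610 before any cap.
Total out-of-pocket so far would be €0 + €7,610 = €7,610, below the €18,600 cap — no reduction.

€7,610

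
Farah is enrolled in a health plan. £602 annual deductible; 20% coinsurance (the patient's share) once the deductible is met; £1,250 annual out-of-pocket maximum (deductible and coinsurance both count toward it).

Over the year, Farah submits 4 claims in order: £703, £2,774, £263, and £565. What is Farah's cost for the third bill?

£52.60

#1 (£703): £602 finishes the deductible; £101 goes to coinsurance; 20% of £101 = £20.20. Patient pays £622.20; OOP now £622.20.
#2 (£2,774): deductible already satisfied, so patient's share is 20% × £2,774 = £554.80. Cost to patient: £554.80. OOP to date £1,177.
#3 (£263): 20% coinsurance on £263 = £52.60. Patient owes £52.60 (running OOP £1,229.60).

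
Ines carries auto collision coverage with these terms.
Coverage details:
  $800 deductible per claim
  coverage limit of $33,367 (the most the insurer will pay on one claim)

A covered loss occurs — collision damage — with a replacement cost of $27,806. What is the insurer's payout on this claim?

$27,006

Less the $800 deductible: $27,806 − $800 = $27,006.
That's under the $33,367 cap, so the insurer reimburses the full $27,006.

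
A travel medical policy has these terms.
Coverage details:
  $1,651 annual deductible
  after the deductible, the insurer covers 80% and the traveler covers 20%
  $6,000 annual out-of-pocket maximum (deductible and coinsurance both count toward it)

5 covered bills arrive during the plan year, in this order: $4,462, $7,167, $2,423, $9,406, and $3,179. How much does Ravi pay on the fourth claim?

Claim 1 — $4,462: $1,651 finishes the deductible; $2,811 goes to coinsurance; traveler's 20% is $562.20. Traveler pays $2,213.20; OOP now $2,213.20.
Claim 2 — $7,167: deductible met; 20% of $7,167 = $1,433.40. Traveler owes $1,433.40 (running OOP $3,646.60).
Claim 3 — $2,423: deductible already satisfied, so traveler's share is 20% × $2,423 = $484.60. Cost to traveler: $484.60. OOP to date $4,131.20.
Claim 4 — $9,406: deductible already satisfied, so traveler's share is 20% × $9,406 = $1,881.20. Adding that to $4,131.20 gives $6,012.40, past the $6,000 cap; traveler pays only $6,000 − $4,131.20 = $1,868.80.

$1,868.80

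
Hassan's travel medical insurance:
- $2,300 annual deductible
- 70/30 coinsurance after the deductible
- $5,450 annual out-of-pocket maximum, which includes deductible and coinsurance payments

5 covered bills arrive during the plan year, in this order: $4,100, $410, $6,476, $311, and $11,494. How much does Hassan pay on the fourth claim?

Claim 1 ($4,100): deductible takes $2,300, $1,800 remains; coinsurance $1,800 × 30% = $540. Traveler owes $2,840 (running OOP $2,840).
Claim 2 ($410): 30% coinsurance on $410 = $123. Traveler owes $123 (running OOP $2,963).
Claim 3 ($6,476): deductible met; 30% of $6,476 = $1,942.80. Traveler pays $1,942.80; OOP now $4,905.80.
Claim 4 ($311): deductible already satisfied, so traveler's share is 30% × $311 = $93.30. Traveler pays $93.30; OOP now $4,999.10.

$93.30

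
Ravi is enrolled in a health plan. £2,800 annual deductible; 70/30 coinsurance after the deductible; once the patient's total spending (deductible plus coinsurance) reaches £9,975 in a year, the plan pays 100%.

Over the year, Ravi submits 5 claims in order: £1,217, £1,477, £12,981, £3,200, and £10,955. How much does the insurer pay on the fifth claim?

£8,602.50

Bill 1, £1,217: entire amount goes to the deductible. Patient owes £1,217 (running OOP £1,217). Insurer: £1,217 − £1,217 = £0.
Bill 2, £1,477: entire amount goes to the deductible. Patient owes £1,477 (running OOP £2,694). Insurer: £1,477 − £1,477 = £0.
Bill 3, £12,981: £106 to deductible, leaving £12,875; 30% of £12,875 = £3,862.50. Cost to patient: £3,968.50. OOP to date £6,662.50. Plan pays £12,981 − £3,968.50 = £9,012.50.
Bill 4, £3,200: deductible already satisfied, so patient's share is 30% × £3,200 = £960. Patient owes £960 (running OOP £7,622.50). Plan pays £3,200 − £960 = £2,240.
Bill 5, £10,955: deductible already satisfied, so patient's share is 30% × £10,955 = £3,286.50. Adding that to £7,622.50 gives £10,909, past the £9,975 cap; patient pays only £9,975 − £7,622.50 = £2,352.50. Insurer: £10,955 − £2,352.50 = £8,602.50.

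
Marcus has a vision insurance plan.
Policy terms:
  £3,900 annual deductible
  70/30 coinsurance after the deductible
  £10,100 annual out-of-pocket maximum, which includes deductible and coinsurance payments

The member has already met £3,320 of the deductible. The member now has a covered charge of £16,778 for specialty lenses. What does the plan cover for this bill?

£11,338.60

£3,320 of the £3,900 deductible is already met, leaving £580.
The remaining £16,198 (= £16,778 − £580) moves to coinsurance.
Member's 30% share of £16,198 is £4,859.40.
Member responsibility before any cap: £580 + £4,859.40 = £5,439.40.
Total out-of-pocket so far would be £3,320 + £5,439.40 = £8,759.40, below the £10,100 cap — no reduction.
Insurer pays the balance: £16,778 − £5,439.40 = £11,338.60.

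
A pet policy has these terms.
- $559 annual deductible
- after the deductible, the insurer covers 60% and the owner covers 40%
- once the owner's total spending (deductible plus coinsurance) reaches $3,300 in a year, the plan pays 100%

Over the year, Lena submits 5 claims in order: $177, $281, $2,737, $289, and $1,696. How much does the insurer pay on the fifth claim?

$1,017.60

Bill 1, $177: fully absorbed by the deductible. Owner pays $177; OOP now $177. Plan pays $177 − $177 = $0.
Bill 2, $281: fully absorbed by the deductible. Owner owes $281 (running OOP $458). Plan pays $281 − $281 = $0.
Bill 3, $2,737: deductible takes $101, $2,636 remains; coinsurance $2,636 × 40% = $1,054.40. Owner owes $1,155.40 (running OOP $1,613.40). Plan pays $2,737 − $1,155.40 = $1,581.60.
Bill 4, $289: deductible met; 40% of $289 = $115.60. Cost to owner: $115.60. OOP to date $1,729. Plan pays $289 − $115.60 = $173.40.
Bill 5, $1,696: 40% coinsurance on $1,696 = $678.40. Owner pays $678.40; OOP now $2,407.40. Plan pays $1,696 − $678.40 = $1,017.60.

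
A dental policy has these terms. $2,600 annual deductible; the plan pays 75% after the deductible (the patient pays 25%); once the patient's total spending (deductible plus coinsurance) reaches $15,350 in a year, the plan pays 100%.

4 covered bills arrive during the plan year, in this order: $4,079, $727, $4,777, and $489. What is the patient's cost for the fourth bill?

Claim 1 — $4,079: $2,600 to deductible, leaving $1,479; coinsurance $1,479 × 25% = $369.75. Cost to patient: $2,969.75. OOP to date $2,969.75.
Claim 2 — $727: deductible already satisfied, so patient's share is 25% × $727 = $181.75. Patient owes $181.75 (running OOP $3,151.50).
Claim 3 — $4,777: 25% coinsurance on $4,777 = $1,194.25. Cost to patient: $1,194.25. OOP to date $4,345.75.
Claim 4 — $489: deductible already satisfied, so patient's share is 25% × $489 = $122.25. Patient pays $122.25; OOP now $4,468.

$122.25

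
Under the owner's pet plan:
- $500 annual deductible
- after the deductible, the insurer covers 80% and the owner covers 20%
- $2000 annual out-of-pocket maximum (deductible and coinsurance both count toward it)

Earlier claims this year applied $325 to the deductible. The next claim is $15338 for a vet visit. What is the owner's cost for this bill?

$325 of the $500 deductible is already met, leaving $175.
After the $175 deductible portion, $15338 − $175 = $15163 is subject to coinsurance.
20% of $15163 = $3032.60 falls to the owner.
Owner responsibility before any cap: $175 + $3032.60 = $3207.60.
Adding $3207.60 to the $325 already spent would give $3532.60, which exceeds the $2000 cap; the owner pays just $2000 − $325 = $1675.

$1675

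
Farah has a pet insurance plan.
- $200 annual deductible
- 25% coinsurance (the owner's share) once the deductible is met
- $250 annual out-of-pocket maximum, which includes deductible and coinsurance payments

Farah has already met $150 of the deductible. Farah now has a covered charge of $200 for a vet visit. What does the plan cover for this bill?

$112.50

Deductible still to meet: $200 − $150 = $50.
That leaves $200 − $50 = $150 for coinsurance.
25% of $150 = $37.50 falls to the owner.
That puts the owner's cost at $50 + $37.50 = $87.50 before any cap.
Cumulative spending $150 + $87.50 = $237.50 stays under the $250 maximum.
The insurer covers the remainder: $200 − $87.50 = $112.50.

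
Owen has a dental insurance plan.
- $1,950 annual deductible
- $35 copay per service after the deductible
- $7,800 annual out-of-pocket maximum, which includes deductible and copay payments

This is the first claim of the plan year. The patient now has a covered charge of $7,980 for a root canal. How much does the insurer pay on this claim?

The full $1,950 deductible is still open; $1,950 of this bill applies to it.
The remaining $6,030 (= $7,980 − $1,950) moves to the copay.
Copay on this service: $35.
That puts the patient's cost at $1,950 + $35 = $1,985 before any cap.
Cumulative spending $0 + $1,985 = $1,985 stays under the $7,800 maximum.
Insurer pays the balance: $7,980 − $1,985 = $5,995.

$5,995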